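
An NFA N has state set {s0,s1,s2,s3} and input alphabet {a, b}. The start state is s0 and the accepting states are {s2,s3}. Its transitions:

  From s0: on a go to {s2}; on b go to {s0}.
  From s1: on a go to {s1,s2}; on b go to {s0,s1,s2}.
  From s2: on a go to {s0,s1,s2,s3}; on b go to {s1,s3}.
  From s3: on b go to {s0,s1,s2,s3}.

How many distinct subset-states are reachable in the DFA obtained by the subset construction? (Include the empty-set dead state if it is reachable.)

5

Start state of the DFA: {s0}.
{s0} --a--> {s2}  [new]
{s0} --b--> {s0}  [seen]
{s2} --a--> {s0,s1,s2,s3}  [new]
{s2} --b--> {s1,s3}  [new]
{s0,s1,s2,s3} --a--> {s0,s1,s2,s3}  [seen]
{s0,s1,s2,s3} --b--> {s0,s1,s2,s3}  [seen]
{s1,s3} --a--> {s1,s2}  [new]
{s1,s3} --b--> {s0,s1,s2,s3}  [seen]
{s1,s2} --a--> {s0,s1,s2,s3}  [seen]
{s1,s2} --b--> {s0,s1,s2,s3}  [seen]
Reachable DFA states: {s0}, {s2}, {s0,s1,s2,s3}, {s1,s3}, {s1,s2}.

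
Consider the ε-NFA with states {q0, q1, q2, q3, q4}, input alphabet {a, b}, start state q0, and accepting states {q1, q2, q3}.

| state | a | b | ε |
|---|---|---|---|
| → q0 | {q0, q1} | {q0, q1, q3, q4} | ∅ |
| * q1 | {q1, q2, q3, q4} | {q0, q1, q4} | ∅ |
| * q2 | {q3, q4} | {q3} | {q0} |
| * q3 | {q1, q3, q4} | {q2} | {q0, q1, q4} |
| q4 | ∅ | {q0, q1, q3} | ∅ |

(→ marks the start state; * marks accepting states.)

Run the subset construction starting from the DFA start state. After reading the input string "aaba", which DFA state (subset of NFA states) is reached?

{q0, q1, q2, q3, q4}

Start: {q0}.
δ(q0,a) = {q0, q1}.
Union: {q0, q1}.
After a: {q0, q1}.
δ(q0,a) = {q0, q1}; δ(q1,a) = {q1, q2, q3, q4}.
Union: {q0, q1, q2, q3, q4}.
After a: {q0, q1, q2, q3, q4}.
δ(q0,b) = {q0, q1, q3, q4}; δ(q1,b) = {q0, q1, q4}; δ(q2,b) = {q3}; δ(q3,b) = {q2}; δ(q4,b) = {q0, q1, q3}.
Union: {q0, q1, q2, q3, q4}.
After b: {q0, q1, q2, q3, q4}.
δ(q0,a) = {q0, q1}; δ(q1,a) = {q1, q2, q3, q4}; δ(q2,a) = {q3, q4}; δ(q3,a) = {q1, q3, q4}; δ(q4,a) = ∅.
Union: {q0, q1, q2, q3, q4}.
After a: {q0, q1, q2, q3, q4}.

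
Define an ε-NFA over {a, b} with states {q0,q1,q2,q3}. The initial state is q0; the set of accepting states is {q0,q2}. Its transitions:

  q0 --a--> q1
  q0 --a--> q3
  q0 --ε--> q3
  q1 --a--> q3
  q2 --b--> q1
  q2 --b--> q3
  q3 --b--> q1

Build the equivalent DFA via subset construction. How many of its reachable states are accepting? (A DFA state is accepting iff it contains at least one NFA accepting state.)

1

Start state of the DFA: {q0,q3} (ε-closure of the NFA start).
{q0,q3} --a--> {q1,q3}  [new]
{q0,q3} --b--> {q1}  [new]
{q1,q3} --a--> {q3}  [new]
{q1,q3} --b--> {q1}  [seen]
{q1} --a--> {q3}  [seen]
{q1} --b--> ∅  [new]
{q3} --a--> ∅  [seen]
{q3} --b--> {q1}  [seen]
∅ --a--> ∅  [seen]
∅ --b--> ∅  [seen]
Reachable DFA states: {q0,q3}, {q1,q3}, {q1}, {q3}, ∅.
Accepting DFA states (contain an NFA accepting state): {q0,q3}.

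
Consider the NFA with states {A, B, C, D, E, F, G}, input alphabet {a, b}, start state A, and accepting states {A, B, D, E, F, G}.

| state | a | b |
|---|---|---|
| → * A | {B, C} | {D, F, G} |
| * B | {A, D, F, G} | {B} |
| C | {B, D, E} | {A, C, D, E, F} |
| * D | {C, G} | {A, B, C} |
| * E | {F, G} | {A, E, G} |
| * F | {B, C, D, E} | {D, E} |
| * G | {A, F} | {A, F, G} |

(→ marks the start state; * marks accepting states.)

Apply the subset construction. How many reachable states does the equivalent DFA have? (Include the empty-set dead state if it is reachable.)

Start state of the DFA: {A}.
{A} --a--> {B, C}  [new]
{A} --b--> {D, F, G}  [new]
{B, C} --a--> {A, B, D, E, F, G}  [new]
{B, C} --b--> {A, B, C, D, E, F}  [new]
{D, F, G} --a--> {A, B, C, D, E, F, G}  [new]
{D, F, G} --b--> {A, B, C, D, E, F, G}  [seen]
{A, B, D, E, F, G} --a--> {A, B, C, D, E, F, G}  [seen]
{A, B, D, E, F, G} --b--> {A, B, C, D, E, F, G}  [seen]
{A, B, C, D, E, F} --a--> {A, B, C, D, E, F, G}  [seen]
{A, B, C, D, E, F} --b--> {A, B, C, D, E, F, G}  [seen]
{A, B, C, D, E, F, G} --a--> {A, B, C, D, E, F, G}  [seen]
{A, B, C, D, E, F, G} --b--> {A, B, C, D, E, F, G}  [seen]
Reachable DFA states: {A}, {B, C}, {D, F, G}, {A, B, D, E, F, G}, {A, B, C, D, E, F}, {A, B, C, D, E, F, G}.

6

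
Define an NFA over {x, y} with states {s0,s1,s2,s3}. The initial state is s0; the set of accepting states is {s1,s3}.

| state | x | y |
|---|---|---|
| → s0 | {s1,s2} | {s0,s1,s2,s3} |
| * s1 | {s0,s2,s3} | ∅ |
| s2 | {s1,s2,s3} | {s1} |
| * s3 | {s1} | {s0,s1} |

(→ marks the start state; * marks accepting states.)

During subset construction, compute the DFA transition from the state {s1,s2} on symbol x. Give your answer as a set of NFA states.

{s0,s1,s2,s3}

δ(s1,x) = {s0,s2,s3}; δ(s2,x) = {s1,s2,s3}.
Union: {s0,s1,s2,s3}.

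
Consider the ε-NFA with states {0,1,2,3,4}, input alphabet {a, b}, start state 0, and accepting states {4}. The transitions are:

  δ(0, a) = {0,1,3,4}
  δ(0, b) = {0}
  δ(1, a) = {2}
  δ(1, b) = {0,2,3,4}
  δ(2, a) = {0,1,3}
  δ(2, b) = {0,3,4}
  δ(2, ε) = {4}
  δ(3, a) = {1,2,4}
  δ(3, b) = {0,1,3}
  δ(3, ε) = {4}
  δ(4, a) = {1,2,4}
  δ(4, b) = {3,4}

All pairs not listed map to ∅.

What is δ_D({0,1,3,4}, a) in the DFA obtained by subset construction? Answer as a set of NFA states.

{0,1,2,3,4}

δ(0,a) = {0,1,3,4}; δ(1,a) = {2}; δ(3,a) = {1,2,4}; δ(4,a) = {1,2,4}.
Union: {0,1,2,3,4}.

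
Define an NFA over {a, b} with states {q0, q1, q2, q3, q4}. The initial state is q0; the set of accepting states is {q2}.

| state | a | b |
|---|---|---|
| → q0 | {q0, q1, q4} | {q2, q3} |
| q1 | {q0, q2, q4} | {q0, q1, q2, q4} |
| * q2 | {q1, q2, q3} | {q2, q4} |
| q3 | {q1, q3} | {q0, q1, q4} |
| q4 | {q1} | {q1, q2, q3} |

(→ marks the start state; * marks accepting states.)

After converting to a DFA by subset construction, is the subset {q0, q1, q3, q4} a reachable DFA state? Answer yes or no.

Start state of the DFA: {q0}.
{q0} --a--> {q0, q1, q4}  [new]
{q0} --b--> {q2, q3}  [new]
{q0, q1, q4} --a--> {q0, q1, q2, q4}  [new]
{q0, q1, q4} --b--> {q0, q1, q2, q3, q4}  [new]
{q2, q3} --a--> {q1, q2, q3}  [new]
{q2, q3} --b--> {q0, q1, q2, q4}  [seen]
{q0, q1, q2, q4} --a--> {q0, q1, q2, q3, q4}  [seen]
{q0, q1, q2, q4} --b--> {q0, q1, q2, q3, q4}  [seen]
{q0, q1, q2, q3, q4} --a--> {q0, q1, q2, q3, q4}  [seen]
{q0, q1, q2, q3, q4} --b--> {q0, q1, q2, q3, q4}  [seen]
{q1, q2, q3} --a--> {q0, q1, q2, q3, q4}  [seen]
{q1, q2, q3} --b--> {q0, q1, q2, q4}  [seen]
Reachable DFA states: {q0}, {q0, q1, q4}, {q2, q3}, {q0, q1, q2, q4}, {q0, q1, q2, q3, q4}, {q1, q2, q3}.
{q0, q1, q3, q4} is not among them.

no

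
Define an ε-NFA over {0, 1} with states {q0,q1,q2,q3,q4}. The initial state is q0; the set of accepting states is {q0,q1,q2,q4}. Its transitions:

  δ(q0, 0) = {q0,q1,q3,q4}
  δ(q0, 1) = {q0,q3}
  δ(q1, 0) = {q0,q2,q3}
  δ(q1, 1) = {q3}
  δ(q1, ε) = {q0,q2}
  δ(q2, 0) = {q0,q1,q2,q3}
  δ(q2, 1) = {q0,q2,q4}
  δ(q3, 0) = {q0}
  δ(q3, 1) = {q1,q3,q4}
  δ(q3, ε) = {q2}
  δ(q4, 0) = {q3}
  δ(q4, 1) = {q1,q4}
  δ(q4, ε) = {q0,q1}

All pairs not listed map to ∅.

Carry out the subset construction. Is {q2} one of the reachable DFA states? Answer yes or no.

no

Start state of the DFA: {q0} (ε-closure of the NFA start).
{q0} --0--> {q0,q1,q2,q3,q4}  [new]
{q0} --1--> {q0,q2,q3}  [new]
{q0,q1,q2,q3,q4} --0--> {q0,q1,q2,q3,q4}  [seen]
{q0,q1,q2,q3,q4} --1--> {q0,q1,q2,q3,q4}  [seen]
{q0,q2,q3} --0--> {q0,q1,q2,q3,q4}  [seen]
{q0,q2,q3} --1--> {q0,q1,q2,q3,q4}  [seen]
Reachable DFA states: {q0}, {q0,q1,q2,q3,q4}, {q0,q2,q3}.
{q2} is not among them.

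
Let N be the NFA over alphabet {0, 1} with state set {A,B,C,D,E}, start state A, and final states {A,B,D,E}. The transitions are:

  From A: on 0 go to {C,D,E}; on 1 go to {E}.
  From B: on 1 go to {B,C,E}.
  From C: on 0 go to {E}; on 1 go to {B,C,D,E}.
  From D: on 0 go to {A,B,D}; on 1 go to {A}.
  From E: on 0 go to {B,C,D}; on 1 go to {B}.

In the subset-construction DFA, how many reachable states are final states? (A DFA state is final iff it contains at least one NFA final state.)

10

Start state of the DFA: {A}.
{A} --0--> {C,D,E}  [new]
{A} --1--> {E}  [new]
{C,D,E} --0--> {A,B,C,D,E}  [new]
{C,D,E} --1--> {A,B,C,D,E}  [seen]
{E} --0--> {B,C,D}  [new]
{E} --1--> {B}  [new]
{A,B,C,D,E} --0--> {A,B,C,D,E}  [seen]
{A,B,C,D,E} --1--> {A,B,C,D,E}  [seen]
{B,C,D} --0--> {A,B,D,E}  [new]
{B,C,D} --1--> {A,B,C,D,E}  [seen]
{B} --0--> ∅  [new]
{B} --1--> {B,C,E}  [new]
{A,B,D,E} --0--> {A,B,C,D,E}  [seen]
{A,B,D,E} --1--> {A,B,C,E}  [new]
∅ --0--> ∅  [seen]
∅ --1--> ∅  [seen]
{B,C,E} --0--> {B,C,D,E}  [new]
{B,C,E} --1--> {B,C,D,E}  [seen]
{A,B,C,E} --0--> {B,C,D,E}  [seen]
{A,B,C,E} --1--> {B,C,D,E}  [seen]
{B,C,D,E} --0--> {A,B,C,D,E}  [seen]
{B,C,D,E} --1--> {A,B,C,D,E}  [seen]
Reachable DFA states: {A}, {C,D,E}, {E}, {A,B,C,D,E}, {B,C,D}, {B}, {A,B,D,E}, ∅, {B,C,E}, {A,B,C,E}, {B,C,D,E}.
Accepting DFA states (contain an NFA accepting state): {A}, {C,D,E}, {E}, {A,B,C,D,E}, {B,C,D}, {B}, {A,B,D,E}, {B,C,E}, {A,B,C,E}, {B,C,D,E}.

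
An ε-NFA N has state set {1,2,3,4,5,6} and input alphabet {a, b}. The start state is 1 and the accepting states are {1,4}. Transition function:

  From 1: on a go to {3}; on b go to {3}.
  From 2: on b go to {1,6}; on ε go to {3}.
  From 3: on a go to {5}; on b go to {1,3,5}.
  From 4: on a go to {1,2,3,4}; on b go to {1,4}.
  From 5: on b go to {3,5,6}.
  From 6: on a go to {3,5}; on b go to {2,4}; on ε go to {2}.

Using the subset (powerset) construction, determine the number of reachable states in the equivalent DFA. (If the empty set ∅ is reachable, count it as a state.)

10

Start state of the DFA: {1} (ε-closure of the NFA start).
{1} --a--> {3}  [new]
{1} --b--> {3}  [seen]
{3} --a--> {5}  [new]
{3} --b--> {1,3,5}  [new]
{5} --a--> ∅  [new]
{5} --b--> {2,3,5,6}  [new]
{1,3,5} --a--> {3,5}  [new]
{1,3,5} --b--> {1,2,3,5,6}  [new]
∅ --a--> ∅  [seen]
∅ --b--> ∅  [seen]
{2,3,5,6} --a--> {3,5}  [seen]
{2,3,5,6} --b--> {1,2,3,4,5,6}  [new]
{3,5} --a--> {5}  [seen]
{3,5} --b--> {1,2,3,5,6}  [seen]
{1,2,3,5,6} --a--> {3,5}  [seen]
{1,2,3,5,6} --b--> {1,2,3,4,5,6}  [seen]
{1,2,3,4,5,6} --a--> {1,2,3,4,5}  [new]
{1,2,3,4,5,6} --b--> {1,2,3,4,5,6}  [seen]
{1,2,3,4,5} --a--> {1,2,3,4,5}  [seen]
{1,2,3,4,5} --b--> {1,2,3,4,5,6}  [seen]
Reachable DFA states: {1}, {3}, {5}, {1,3,5}, ∅, {2,3,5,6}, {3,5}, {1,2,3,5,6}, {1,2,3,4,5,6}, {1,2,3,4,5}.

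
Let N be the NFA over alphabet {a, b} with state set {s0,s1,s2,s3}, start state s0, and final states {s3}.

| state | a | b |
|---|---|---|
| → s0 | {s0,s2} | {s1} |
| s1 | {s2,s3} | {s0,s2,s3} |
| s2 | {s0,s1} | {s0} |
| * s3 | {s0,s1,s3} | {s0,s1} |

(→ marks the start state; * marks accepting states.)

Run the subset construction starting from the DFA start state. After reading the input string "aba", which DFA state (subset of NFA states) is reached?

{s0,s2,s3}

Start: {s0}.
δ(s0,a) = {s0,s2}.
Union: {s0,s2}.
After a: {s0,s2}.
δ(s0,b) = {s1}; δ(s2,b) = {s0}.
Union: {s0,s1}.
After b: {s0,s1}.
δ(s0,a) = {s0,s2}; δ(s1,a) = {s2,s3}.
Union: {s0,s2,s3}.
After a: {s0,s2,s3}.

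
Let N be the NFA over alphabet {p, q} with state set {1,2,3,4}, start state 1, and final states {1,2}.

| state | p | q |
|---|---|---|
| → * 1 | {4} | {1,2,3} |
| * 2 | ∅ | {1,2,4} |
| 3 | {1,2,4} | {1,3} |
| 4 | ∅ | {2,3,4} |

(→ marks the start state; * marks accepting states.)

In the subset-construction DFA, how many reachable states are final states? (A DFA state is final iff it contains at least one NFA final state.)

Start state of the DFA: {1}.
{1} --p--> {4}  [new]
{1} --q--> {1,2,3}  [new]
{4} --p--> ∅  [new]
{4} --q--> {2,3,4}  [new]
{1,2,3} --p--> {1,2,4}  [new]
{1,2,3} --q--> {1,2,3,4}  [new]
∅ --p--> ∅  [seen]
∅ --q--> ∅  [seen]
{2,3,4} --p--> {1,2,4}  [seen]
{2,3,4} --q--> {1,2,3,4}  [seen]
{1,2,4} --p--> {4}  [seen]
{1,2,4} --q--> {1,2,3,4}  [seen]
{1,2,3,4} --p--> {1,2,4}  [seen]
{1,2,3,4} --q--> {1,2,3,4}  [seen]
Reachable DFA states: {1}, {4}, {1,2,3}, ∅, {2,3,4}, {1,2,4}, {1,2,3,4}.
Accepting DFA states (contain an NFA accepting state): {1}, {1,2,3}, {2,3,4}, {1,2,4}, {1,2,3,4}.

5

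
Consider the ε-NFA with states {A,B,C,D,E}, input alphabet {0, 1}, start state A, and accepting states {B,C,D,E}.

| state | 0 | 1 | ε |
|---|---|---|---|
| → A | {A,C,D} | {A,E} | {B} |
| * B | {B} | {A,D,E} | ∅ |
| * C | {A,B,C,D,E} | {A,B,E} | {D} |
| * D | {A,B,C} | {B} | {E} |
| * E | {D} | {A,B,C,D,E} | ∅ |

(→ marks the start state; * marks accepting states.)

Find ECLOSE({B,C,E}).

Begin with {B,C,E}.
C →ε {D}; add D.
ε-closure = {B,C,D,E}.

{B,C,D,E}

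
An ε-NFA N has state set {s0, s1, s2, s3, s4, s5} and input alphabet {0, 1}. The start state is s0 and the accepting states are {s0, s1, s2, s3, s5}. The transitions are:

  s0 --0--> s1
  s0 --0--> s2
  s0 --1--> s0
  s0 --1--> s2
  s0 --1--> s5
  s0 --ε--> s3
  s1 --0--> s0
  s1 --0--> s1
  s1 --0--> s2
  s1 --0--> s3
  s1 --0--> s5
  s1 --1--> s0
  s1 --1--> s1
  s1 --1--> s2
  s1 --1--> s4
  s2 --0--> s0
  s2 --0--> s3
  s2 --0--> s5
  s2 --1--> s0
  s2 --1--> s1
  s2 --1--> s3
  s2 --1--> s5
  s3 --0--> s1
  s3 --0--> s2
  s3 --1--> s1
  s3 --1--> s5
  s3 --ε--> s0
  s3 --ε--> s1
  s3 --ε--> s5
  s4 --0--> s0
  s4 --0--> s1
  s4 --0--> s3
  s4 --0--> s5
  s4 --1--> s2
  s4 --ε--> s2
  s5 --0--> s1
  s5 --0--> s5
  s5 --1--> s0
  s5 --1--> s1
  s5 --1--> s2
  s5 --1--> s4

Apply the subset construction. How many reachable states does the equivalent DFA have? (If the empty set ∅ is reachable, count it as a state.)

Start state of the DFA: {s0, s1, s3, s5} (ε-closure of the NFA start).
{s0, s1, s3, s5} --0--> {s0, s1, s2, s3, s5}  [new]
{s0, s1, s3, s5} --1--> {s0, s1, s2, s3, s4, s5}  [new]
{s0, s1, s2, s3, s5} --0--> {s0, s1, s2, s3, s5}  [seen]
{s0, s1, s2, s3, s5} --1--> {s0, s1, s2, s3, s4, s5}  [seen]
{s0, s1, s2, s3, s4, s5} --0--> {s0, s1, s2, s3, s5}  [seen]
{s0, s1, s2, s3, s4, s5} --1--> {s0, s1, s2, s3, s4, s5}  [seen]
Reachable DFA states: {s0, s1, s3, s5}, {s0, s1, s2, s3, s5}, {s0, s1, s2, s3, s4, s5}.

3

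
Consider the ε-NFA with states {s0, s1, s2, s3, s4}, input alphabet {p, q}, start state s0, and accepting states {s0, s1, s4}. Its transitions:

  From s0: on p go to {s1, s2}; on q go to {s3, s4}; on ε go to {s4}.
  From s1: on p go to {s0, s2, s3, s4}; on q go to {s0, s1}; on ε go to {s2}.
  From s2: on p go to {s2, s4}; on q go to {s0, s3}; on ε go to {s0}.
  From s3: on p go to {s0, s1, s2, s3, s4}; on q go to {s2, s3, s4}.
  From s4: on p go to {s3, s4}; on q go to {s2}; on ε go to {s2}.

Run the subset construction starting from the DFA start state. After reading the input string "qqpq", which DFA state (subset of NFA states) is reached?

Start: {s0, s2, s4}.
δ(s0,q) = {s3, s4}; δ(s2,q) = {s0, s3}; δ(s4,q) = {s2}.
Union: {s0, s2, s3, s4}.
After q: {s0, s2, s3, s4}.
δ(s0,q) = {s3, s4}; δ(s2,q) = {s0, s3}; δ(s3,q) = {s2, s3, s4}; δ(s4,q) = {s2}.
Union: {s0, s2, s3, s4}.
After q: {s0, s2, s3, s4}.
δ(s0,p) = {s1, s2}; δ(s2,p) = {s2, s4}; δ(s3,p) = {s0, s1, s2, s3, s4}; δ(s4,p) = {s3, s4}.
Union: {s0, s1, s2, s3, s4}.
After p: {s0, s1, s2, s3, s4}.
δ(s0,q) = {s3, s4}; δ(s1,q) = {s0, s1}; δ(s2,q) = {s0, s3}; δ(s3,q) = {s2, s3, s4}; δ(s4,q) = {s2}.
Union: {s0, s1, s2, s3, s4}.
After q: {s0, s1, s2, s3, s4}.

{s0, s1, s2, s3, s4}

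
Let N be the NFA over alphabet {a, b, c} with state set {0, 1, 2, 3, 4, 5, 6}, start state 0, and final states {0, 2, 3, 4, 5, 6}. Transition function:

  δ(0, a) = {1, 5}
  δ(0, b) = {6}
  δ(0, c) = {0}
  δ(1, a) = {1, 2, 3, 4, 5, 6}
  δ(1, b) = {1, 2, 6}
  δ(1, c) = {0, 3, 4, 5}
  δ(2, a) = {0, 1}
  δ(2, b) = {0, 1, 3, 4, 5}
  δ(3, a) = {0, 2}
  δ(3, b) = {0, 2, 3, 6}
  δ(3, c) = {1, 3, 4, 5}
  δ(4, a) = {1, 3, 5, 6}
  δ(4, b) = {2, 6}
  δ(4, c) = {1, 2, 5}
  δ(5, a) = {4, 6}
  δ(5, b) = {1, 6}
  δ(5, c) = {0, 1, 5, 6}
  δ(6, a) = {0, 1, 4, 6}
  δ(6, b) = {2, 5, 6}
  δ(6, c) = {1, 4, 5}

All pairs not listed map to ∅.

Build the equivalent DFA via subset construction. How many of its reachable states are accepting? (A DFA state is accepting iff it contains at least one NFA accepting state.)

16

Start state of the DFA: {0}.
{0} --a--> {1, 5}  [new]
{0} --b--> {6}  [new]
{0} --c--> {0}  [seen]
{1, 5} --a--> {1, 2, 3, 4, 5, 6}  [new]
{1, 5} --b--> {1, 2, 6}  [new]
{1, 5} --c--> {0, 1, 3, 4, 5, 6}  [new]
{6} --a--> {0, 1, 4, 6}  [new]
{6} --b--> {2, 5, 6}  [new]
{6} --c--> {1, 4, 5}  [new]
{1, 2, 3, 4, 5, 6} --a--> {0, 1, 2, 3, 4, 5, 6}  [new]
{1, 2, 3, 4, 5, 6} --b--> {0, 1, 2, 3, 4, 5, 6}  [seen]
{1, 2, 3, 4, 5, 6} --c--> {0, 1, 2, 3, 4, 5, 6}  [seen]
{1, 2, 6} --a--> {0, 1, 2, 3, 4, 5, 6}  [seen]
{1, 2, 6} --b--> {0, 1, 2, 3, 4, 5, 6}  [seen]
{1, 2, 6} --c--> {0, 1, 3, 4, 5}  [new]
{0, 1, 3, 4, 5, 6} --a--> {0, 1, 2, 3, 4, 5, 6}  [seen]
{0, 1, 3, 4, 5, 6} --b--> {0, 1, 2, 3, 5, 6}  [new]
{0, 1, 3, 4, 5, 6} --c--> {0, 1, 2, 3, 4, 5, 6}  [seen]
{0, 1, 4, 6} --a--> {0, 1, 2, 3, 4, 5, 6}  [seen]
{0, 1, 4, 6} --b--> {1, 2, 5, 6}  [new]
{0, 1, 4, 6} --c--> {0, 1, 2, 3, 4, 5}  [new]
{2, 5, 6} --a--> {0, 1, 4, 6}  [seen]
{2, 5, 6} --b--> {0, 1, 2, 3, 4, 5, 6}  [seen]
{2, 5, 6} --c--> {0, 1, 4, 5, 6}  [new]
{1, 4, 5} --a--> {1, 2, 3, 4, 5, 6}  [seen]
{1, 4, 5} --b--> {1, 2, 6}  [seen]
{1, 4, 5} --c--> {0, 1, 2, 3, 4, 5, 6}  [seen]
{0, 1, 2, 3, 4, 5, 6} --a--> {0, 1, 2, 3, 4, 5, 6}  [seen]
{0, 1, 2, 3, 4, 5, 6} --b--> {0, 1, 2, 3, 4, 5, 6}  [seen]
{0, 1, 2, 3, 4, 5, 6} --c--> {0, 1, 2, 3, 4, 5, 6}  [seen]
{0, 1, 3, 4, 5} --a--> {0, 1, 2, 3, 4, 5, 6}  [seen]
{0, 1, 3, 4, 5} --b--> {0, 1, 2, 3, 6}  [new]
{0, 1, 3, 4, 5} --c--> {0, 1, 2, 3, 4, 5, 6}  [seen]
{0, 1, 2, 3, 5, 6} --a--> {0, 1, 2, 3, 4, 5, 6}  [seen]
{0, 1, 2, 3, 5, 6} --b--> {0, 1, 2, 3, 4, 5, 6}  [seen]
{0, 1, 2, 3, 5, 6} --c--> {0, 1, 3, 4, 5, 6}  [seen]
{1, 2, 5, 6} --a--> {0, 1, 2, 3, 4, 5, 6}  [seen]
{1, 2, 5, 6} --b--> {0, 1, 2, 3, 4, 5, 6}  [seen]
{1, 2, 5, 6} --c--> {0, 1, 3, 4, 5, 6}  [seen]
{0, 1, 2, 3, 4, 5} --a--> {0, 1, 2, 3, 4, 5, 6}  [seen]
{0, 1, 2, 3, 4, 5} --b--> {0, 1, 2, 3, 4, 5, 6}  [seen]
{0, 1, 2, 3, 4, 5} --c--> {0, 1, 2, 3, 4, 5, 6}  [seen]
{0, 1, 4, 5, 6} --a--> {0, 1, 2, 3, 4, 5, 6}  [seen]
{0, 1, 4, 5, 6} --b--> {1, 2, 5, 6}  [seen]
{0, 1, 4, 5, 6} --c--> {0, 1, 2, 3, 4, 5, 6}  [seen]
{0, 1, 2, 3, 6} --a--> {0, 1, 2, 3, 4, 5, 6}  [seen]
{0, 1, 2, 3, 6} --b--> {0, 1, 2, 3, 4, 5, 6}  [seen]
{0, 1, 2, 3, 6} --c--> {0, 1, 3, 4, 5}  [seen]
Reachable DFA states: {0}, {1, 5}, {6}, {1, 2, 3, 4, 5, 6}, {1, 2, 6}, {0, 1, 3, 4, 5, 6}, {0, 1, 4, 6}, {2, 5, 6}, {1, 4, 5}, {0, 1, 2, 3, 4, 5, 6}, {0, 1, 3, 4, 5}, {0, 1, 2, 3, 5, 6}, {1, 2, 5, 6}, {0, 1, 2, 3, 4, 5}, {0, 1, 4, 5, 6}, {0, 1, 2, 3, 6}.
Accepting DFA states (contain an NFA accepting state): {0}, {1, 5}, {6}, {1, 2, 3, 4, 5, 6}, {1, 2, 6}, {0, 1, 3, 4, 5, 6}, {0, 1, 4, 6}, {2, 5, 6}, {1, 4, 5}, {0, 1, 2, 3, 4, 5, 6}, {0, 1, 3, 4, 5}, {0, 1, 2, 3, 5, 6}, {1, 2, 5, 6}, {0, 1, 2, 3, 4, 5}, {0, 1, 4, 5, 6}, {0, 1, 2, 3, 6}.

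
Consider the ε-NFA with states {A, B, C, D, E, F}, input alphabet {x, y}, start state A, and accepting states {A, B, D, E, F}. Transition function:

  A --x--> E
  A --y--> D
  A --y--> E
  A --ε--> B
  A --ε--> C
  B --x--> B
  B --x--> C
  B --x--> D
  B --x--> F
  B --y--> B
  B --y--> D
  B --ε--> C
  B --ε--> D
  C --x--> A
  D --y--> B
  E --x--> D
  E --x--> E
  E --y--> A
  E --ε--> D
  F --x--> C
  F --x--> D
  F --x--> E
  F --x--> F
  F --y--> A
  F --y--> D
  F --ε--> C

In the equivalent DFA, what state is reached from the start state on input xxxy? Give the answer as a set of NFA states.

{A, B, C, D, E}

Start: {A, B, C, D}.
δ(A,x) = {E}; δ(B,x) = {B, C, D, F}; δ(C,x) = {A}; δ(D,x) = ∅.
Union: {A, B, C, D, E, F}.
After x: {A, B, C, D, E, F}.
δ(A,x) = {E}; δ(B,x) = {B, C, D, F}; δ(C,x) = {A}; δ(D,x) = ∅; δ(E,x) = {D, E}; δ(F,x) = {C, D, E, F}.
Union: {A, B, C, D, E, F}.
After x: {A, B, C, D, E, F}.
δ(A,x) = {E}; δ(B,x) = {B, C, D, F}; δ(C,x) = {A}; δ(D,x) = ∅; δ(E,x) = {D, E}; δ(F,x) = {C, D, E, F}.
Union: {A, B, C, D, E, F}.
After x: {A, B, C, D, E, F}.
δ(A,y) = {D, E}; δ(B,y) = {B, D}; δ(C,y) = ∅; δ(D,y) = {B}; δ(E,y) = {A}; δ(F,y) = {A, D}.
Union: {A, B, D, E}.
ε-closure gives {A, B, C, D, E}.
After y: {A, B, C, D, E}.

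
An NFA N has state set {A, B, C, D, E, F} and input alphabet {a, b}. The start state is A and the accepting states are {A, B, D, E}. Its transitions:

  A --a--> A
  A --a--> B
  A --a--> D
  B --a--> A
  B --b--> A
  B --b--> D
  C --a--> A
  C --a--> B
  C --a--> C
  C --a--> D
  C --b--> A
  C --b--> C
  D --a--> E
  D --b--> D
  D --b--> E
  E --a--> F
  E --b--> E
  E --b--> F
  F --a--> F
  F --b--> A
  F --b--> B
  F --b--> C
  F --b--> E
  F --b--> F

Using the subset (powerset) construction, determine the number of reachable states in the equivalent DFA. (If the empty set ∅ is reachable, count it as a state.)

Start state of the DFA: {A}.
{A} --a--> {A, B, D}  [new]
{A} --b--> ∅  [new]
{A, B, D} --a--> {A, B, D, E}  [new]
{A, B, D} --b--> {A, D, E}  [new]
∅ --a--> ∅  [seen]
∅ --b--> ∅  [seen]
{A, B, D, E} --a--> {A, B, D, E, F}  [new]
{A, B, D, E} --b--> {A, D, E, F}  [new]
{A, D, E} --a--> {A, B, D, E, F}  [seen]
{A, D, E} --b--> {D, E, F}  [new]
{A, B, D, E, F} --a--> {A, B, D, E, F}  [seen]
{A, B, D, E, F} --b--> {A, B, C, D, E, F}  [new]
{A, D, E, F} --a--> {A, B, D, E, F}  [seen]
{A, D, E, F} --b--> {A, B, C, D, E, F}  [seen]
{D, E, F} --a--> {E, F}  [new]
{D, E, F} --b--> {A, B, C, D, E, F}  [seen]
{A, B, C, D, E, F} --a--> {A, B, C, D, E, F}  [seen]
{A, B, C, D, E, F} --b--> {A, B, C, D, E, F}  [seen]
{E, F} --a--> {F}  [new]
{E, F} --b--> {A, B, C, E, F}  [new]
{F} --a--> {F}  [seen]
{F} --b--> {A, B, C, E, F}  [seen]
{A, B, C, E, F} --a--> {A, B, C, D, F}  [new]
{A, B, C, E, F} --b--> {A, B, C, D, E, F}  [seen]
{A, B, C, D, F} --a--> {A, B, C, D, E, F}  [seen]
{A, B, C, D, F} --b--> {A, B, C, D, E, F}  [seen]
Reachable DFA states: {A}, {A, B, D}, ∅, {A, B, D, E}, {A, D, E}, {A, B, D, E, F}, {A, D, E, F}, {D, E, F}, {A, B, C, D, E, F}, {E, F}, {F}, {A, B, C, E, F}, {A, B, C, D, F}.

13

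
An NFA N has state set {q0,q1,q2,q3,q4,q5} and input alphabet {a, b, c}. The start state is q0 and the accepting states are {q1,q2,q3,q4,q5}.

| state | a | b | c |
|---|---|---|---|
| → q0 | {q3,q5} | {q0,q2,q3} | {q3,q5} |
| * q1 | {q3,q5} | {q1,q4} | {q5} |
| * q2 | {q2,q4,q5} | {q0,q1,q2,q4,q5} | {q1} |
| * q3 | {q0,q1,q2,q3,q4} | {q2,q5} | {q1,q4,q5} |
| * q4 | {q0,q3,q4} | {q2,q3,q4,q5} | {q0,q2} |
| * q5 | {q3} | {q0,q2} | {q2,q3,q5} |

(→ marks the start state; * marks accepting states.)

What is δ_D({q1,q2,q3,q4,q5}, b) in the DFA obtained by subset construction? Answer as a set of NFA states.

{q0,q1,q2,q3,q4,q5}

δ(q1,b) = {q1,q4}; δ(q2,b) = {q0,q1,q2,q4,q5}; δ(q3,b) = {q2,q5}; δ(q4,b) = {q2,q3,q4,q5}; δ(q5,b) = {q0,q2}.
Union: {q0,q1,q2,q3,q4,q5}.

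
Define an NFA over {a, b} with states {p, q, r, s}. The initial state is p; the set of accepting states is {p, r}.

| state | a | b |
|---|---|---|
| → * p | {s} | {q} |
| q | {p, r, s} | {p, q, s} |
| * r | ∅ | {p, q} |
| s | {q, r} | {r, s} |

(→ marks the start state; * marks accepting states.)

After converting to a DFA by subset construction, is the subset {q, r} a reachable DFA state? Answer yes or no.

yes

Start state of the DFA: {p}.
{p} --a--> {s}  [new]
{p} --b--> {q}  [new]
{s} --a--> {q, r}  [new]
{s} --b--> {r, s}  [new]
{q} --a--> {p, r, s}  [new]
{q} --b--> {p, q, s}  [new]
{q, r} --a--> {p, r, s}  [seen]
{q, r} --b--> {p, q, s}  [seen]
{r, s} --a--> {q, r}  [seen]
{r, s} --b--> {p, q, r, s}  [new]
{p, r, s} --a--> {q, r, s}  [new]
{p, r, s} --b--> {p, q, r, s}  [seen]
{p, q, s} --a--> {p, q, r, s}  [seen]
{p, q, s} --b--> {p, q, r, s}  [seen]
{p, q, r, s} --a--> {p, q, r, s}  [seen]
{p, q, r, s} --b--> {p, q, r, s}  [seen]
{q, r, s} --a--> {p, q, r, s}  [seen]
{q, r, s} --b--> {p, q, r, s}  [seen]
Reachable DFA states: {p}, {s}, {q}, {q, r}, {r, s}, {p, r, s}, {p, q, s}, {p, q, r, s}, {q, r, s}.
{q, r} is among them.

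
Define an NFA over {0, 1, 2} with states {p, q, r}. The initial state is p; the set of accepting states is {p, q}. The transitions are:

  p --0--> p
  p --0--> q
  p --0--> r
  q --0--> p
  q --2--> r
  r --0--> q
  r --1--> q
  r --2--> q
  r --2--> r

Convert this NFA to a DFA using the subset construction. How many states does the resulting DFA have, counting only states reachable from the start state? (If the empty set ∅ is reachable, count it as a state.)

7

Start state of the DFA: {p}.
{p} --0--> {p, q, r}  [new]
{p} --1--> ∅  [new]
{p} --2--> ∅  [seen]
{p, q, r} --0--> {p, q, r}  [seen]
{p, q, r} --1--> {q}  [new]
{p, q, r} --2--> {q, r}  [new]
∅ --0--> ∅  [seen]
∅ --1--> ∅  [seen]
∅ --2--> ∅  [seen]
{q} --0--> {p}  [seen]
{q} --1--> ∅  [seen]
{q} --2--> {r}  [new]
{q, r} --0--> {p, q}  [new]
{q, r} --1--> {q}  [seen]
{q, r} --2--> {q, r}  [seen]
{r} --0--> {q}  [seen]
{r} --1--> {q}  [seen]
{r} --2--> {q, r}  [seen]
{p, q} --0--> {p, q, r}  [seen]
{p, q} --1--> ∅  [seen]
{p, q} --2--> {r}  [seen]
Reachable DFA states: {p}, {p, q, r}, ∅, {q}, {q, r}, {r}, {p, q}.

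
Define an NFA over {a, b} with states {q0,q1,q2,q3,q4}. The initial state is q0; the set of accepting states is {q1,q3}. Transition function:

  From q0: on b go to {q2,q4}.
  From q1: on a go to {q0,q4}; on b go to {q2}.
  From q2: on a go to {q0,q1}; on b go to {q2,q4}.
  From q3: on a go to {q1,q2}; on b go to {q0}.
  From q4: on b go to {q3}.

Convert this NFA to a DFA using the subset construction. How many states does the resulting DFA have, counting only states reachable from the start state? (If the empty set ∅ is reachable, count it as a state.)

9

Start state of the DFA: {q0}.
{q0} --a--> ∅  [new]
{q0} --b--> {q2,q4}  [new]
∅ --a--> ∅  [seen]
∅ --b--> ∅  [seen]
{q2,q4} --a--> {q0,q1}  [new]
{q2,q4} --b--> {q2,q3,q4}  [new]
{q0,q1} --a--> {q0,q4}  [new]
{q0,q1} --b--> {q2,q4}  [seen]
{q2,q3,q4} --a--> {q0,q1,q2}  [new]
{q2,q3,q4} --b--> {q0,q2,q3,q4}  [new]
{q0,q4} --a--> ∅  [seen]
{q0,q4} --b--> {q2,q3,q4}  [seen]
{q0,q1,q2} --a--> {q0,q1,q4}  [new]
{q0,q1,q2} --b--> {q2,q4}  [seen]
{q0,q2,q3,q4} --a--> {q0,q1,q2}  [seen]
{q0,q2,q3,q4} --b--> {q0,q2,q3,q4}  [seen]
{q0,q1,q4} --a--> {q0,q4}  [seen]
{q0,q1,q4} --b--> {q2,q3,q4}  [seen]
Reachable DFA states: {q0}, ∅, {q2,q4}, {q0,q1}, {q2,q3,q4}, {q0,q4}, {q0,q1,q2}, {q0,q2,q3,q4}, {q0,q1,q4}.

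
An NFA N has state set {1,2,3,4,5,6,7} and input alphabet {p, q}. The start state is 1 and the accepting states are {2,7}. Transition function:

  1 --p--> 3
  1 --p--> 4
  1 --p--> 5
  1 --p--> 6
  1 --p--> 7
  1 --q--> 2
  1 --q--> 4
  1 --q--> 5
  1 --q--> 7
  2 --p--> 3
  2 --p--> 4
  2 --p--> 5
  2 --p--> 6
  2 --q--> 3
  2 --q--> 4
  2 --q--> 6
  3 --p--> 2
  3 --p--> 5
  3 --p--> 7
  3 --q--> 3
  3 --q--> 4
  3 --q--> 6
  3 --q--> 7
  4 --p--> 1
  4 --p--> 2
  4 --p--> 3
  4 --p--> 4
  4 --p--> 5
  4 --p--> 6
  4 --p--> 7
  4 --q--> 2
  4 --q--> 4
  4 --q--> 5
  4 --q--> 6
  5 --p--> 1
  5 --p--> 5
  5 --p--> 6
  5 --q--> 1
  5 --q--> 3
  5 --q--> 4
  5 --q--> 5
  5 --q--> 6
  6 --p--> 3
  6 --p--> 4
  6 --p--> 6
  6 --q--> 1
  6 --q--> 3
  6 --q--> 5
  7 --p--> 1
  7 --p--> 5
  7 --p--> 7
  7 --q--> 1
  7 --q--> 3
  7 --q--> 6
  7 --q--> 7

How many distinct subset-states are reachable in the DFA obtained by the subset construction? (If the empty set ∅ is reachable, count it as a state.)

4

Start state of the DFA: {1}.
{1} --p--> {3,4,5,6,7}  [new]
{1} --q--> {2,4,5,7}  [new]
{3,4,5,6,7} --p--> {1,2,3,4,5,6,7}  [new]
{3,4,5,6,7} --q--> {1,2,3,4,5,6,7}  [seen]
{2,4,5,7} --p--> {1,2,3,4,5,6,7}  [seen]
{2,4,5,7} --q--> {1,2,3,4,5,6,7}  [seen]
{1,2,3,4,5,6,7} --p--> {1,2,3,4,5,6,7}  [seen]
{1,2,3,4,5,6,7} --q--> {1,2,3,4,5,6,7}  [seen]
Reachable DFA states: {1}, {3,4,5,6,7}, {2,4,5,7}, {1,2,3,4,5,6,7}.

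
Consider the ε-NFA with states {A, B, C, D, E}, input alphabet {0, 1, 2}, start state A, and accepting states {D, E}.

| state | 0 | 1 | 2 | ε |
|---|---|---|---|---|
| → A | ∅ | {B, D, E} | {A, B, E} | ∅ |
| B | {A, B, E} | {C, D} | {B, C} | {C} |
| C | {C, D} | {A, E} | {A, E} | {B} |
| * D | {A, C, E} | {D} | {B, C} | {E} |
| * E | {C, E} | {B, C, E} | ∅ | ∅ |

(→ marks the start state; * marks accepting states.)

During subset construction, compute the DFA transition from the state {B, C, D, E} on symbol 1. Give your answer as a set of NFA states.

δ(B,1) = {C, D}; δ(C,1) = {A, E}; δ(D,1) = {D}; δ(E,1) = {B, C, E}.
Union: {A, B, C, D, E}.

{A, B, C, D, E}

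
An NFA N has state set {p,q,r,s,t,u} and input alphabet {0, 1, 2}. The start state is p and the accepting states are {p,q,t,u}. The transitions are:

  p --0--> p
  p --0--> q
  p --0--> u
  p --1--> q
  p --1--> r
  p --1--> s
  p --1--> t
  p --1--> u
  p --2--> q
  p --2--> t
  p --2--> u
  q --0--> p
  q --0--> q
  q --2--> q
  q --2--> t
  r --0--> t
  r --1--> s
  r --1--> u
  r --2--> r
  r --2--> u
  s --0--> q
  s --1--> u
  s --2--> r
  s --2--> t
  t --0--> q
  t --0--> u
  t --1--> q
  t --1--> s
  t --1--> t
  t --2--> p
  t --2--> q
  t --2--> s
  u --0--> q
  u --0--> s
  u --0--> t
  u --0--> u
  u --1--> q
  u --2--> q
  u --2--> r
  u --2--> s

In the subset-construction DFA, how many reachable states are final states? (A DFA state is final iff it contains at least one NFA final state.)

Start state of the DFA: {p}.
{p} --0--> {p,q,u}  [new]
{p} --1--> {q,r,s,t,u}  [new]
{p} --2--> {q,t,u}  [new]
{p,q,u} --0--> {p,q,s,t,u}  [new]
{p,q,u} --1--> {q,r,s,t,u}  [seen]
{p,q,u} --2--> {q,r,s,t,u}  [seen]
{q,r,s,t,u} --0--> {p,q,s,t,u}  [seen]
{q,r,s,t,u} --1--> {q,s,t,u}  [new]
{q,r,s,t,u} --2--> {p,q,r,s,t,u}  [new]
{q,t,u} --0--> {p,q,s,t,u}  [seen]
{q,t,u} --1--> {q,s,t}  [new]
{q,t,u} --2--> {p,q,r,s,t}  [new]
{p,q,s,t,u} --0--> {p,q,s,t,u}  [seen]
{p,q,s,t,u} --1--> {q,r,s,t,u}  [seen]
{p,q,s,t,u} --2--> {p,q,r,s,t,u}  [seen]
{q,s,t,u} --0--> {p,q,s,t,u}  [seen]
{q,s,t,u} --1--> {q,s,t,u}  [seen]
{q,s,t,u} --2--> {p,q,r,s,t}  [seen]
{p,q,r,s,t,u} --0--> {p,q,s,t,u}  [seen]
{p,q,r,s,t,u} --1--> {q,r,s,t,u}  [seen]
{p,q,r,s,t,u} --2--> {p,q,r,s,t,u}  [seen]
{q,s,t} --0--> {p,q,u}  [seen]
{q,s,t} --1--> {q,s,t,u}  [seen]
{q,s,t} --2--> {p,q,r,s,t}  [seen]
{p,q,r,s,t} --0--> {p,q,t,u}  [new]
{p,q,r,s,t} --1--> {q,r,s,t,u}  [seen]
{p,q,r,s,t} --2--> {p,q,r,s,t,u}  [seen]
{p,q,t,u} --0--> {p,q,s,t,u}  [seen]
{p,q,t,u} --1--> {q,r,s,t,u}  [seen]
{p,q,t,u} --2--> {p,q,r,s,t,u}  [seen]
Reachable DFA states: {p}, {p,q,u}, {q,r,s,t,u}, {q,t,u}, {p,q,s,t,u}, {q,s,t,u}, {p,q,r,s,t,u}, {q,s,t}, {p,q,r,s,t}, {p,q,t,u}.
Accepting DFA states (contain an NFA accepting state): {p}, {p,q,u}, {q,r,s,t,u}, {q,t,u}, {p,q,s,t,u}, {q,s,t,u}, {p,q,r,s,t,u}, {q,s,t}, {p,q,r,s,t}, {p,q,t,u}.

10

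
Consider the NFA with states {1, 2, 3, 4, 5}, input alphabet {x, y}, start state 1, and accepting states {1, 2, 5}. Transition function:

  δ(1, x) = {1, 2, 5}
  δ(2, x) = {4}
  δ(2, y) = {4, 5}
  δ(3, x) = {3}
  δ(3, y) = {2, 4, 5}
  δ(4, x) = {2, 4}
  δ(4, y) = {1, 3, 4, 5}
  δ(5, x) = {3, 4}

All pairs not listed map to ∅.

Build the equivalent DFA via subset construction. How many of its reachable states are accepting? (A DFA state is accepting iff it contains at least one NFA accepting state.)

Start state of the DFA: {1}.
{1} --x--> {1, 2, 5}  [new]
{1} --y--> ∅  [new]
{1, 2, 5} --x--> {1, 2, 3, 4, 5}  [new]
{1, 2, 5} --y--> {4, 5}  [new]
∅ --x--> ∅  [seen]
∅ --y--> ∅  [seen]
{1, 2, 3, 4, 5} --x--> {1, 2, 3, 4, 5}  [seen]
{1, 2, 3, 4, 5} --y--> {1, 2, 3, 4, 5}  [seen]
{4, 5} --x--> {2, 3, 4}  [new]
{4, 5} --y--> {1, 3, 4, 5}  [new]
{2, 3, 4} --x--> {2, 3, 4}  [seen]
{2, 3, 4} --y--> {1, 2, 3, 4, 5}  [seen]
{1, 3, 4, 5} --x--> {1, 2, 3, 4, 5}  [seen]
{1, 3, 4, 5} --y--> {1, 2, 3, 4, 5}  [seen]
Reachable DFA states: {1}, {1, 2, 5}, ∅, {1, 2, 3, 4, 5}, {4, 5}, {2, 3, 4}, {1, 3, 4, 5}.
Accepting DFA states (contain an NFA accepting state): {1}, {1, 2, 5}, {1, 2, 3, 4, 5}, {4, 5}, {2, 3, 4}, {1, 3, 4, 5}.

6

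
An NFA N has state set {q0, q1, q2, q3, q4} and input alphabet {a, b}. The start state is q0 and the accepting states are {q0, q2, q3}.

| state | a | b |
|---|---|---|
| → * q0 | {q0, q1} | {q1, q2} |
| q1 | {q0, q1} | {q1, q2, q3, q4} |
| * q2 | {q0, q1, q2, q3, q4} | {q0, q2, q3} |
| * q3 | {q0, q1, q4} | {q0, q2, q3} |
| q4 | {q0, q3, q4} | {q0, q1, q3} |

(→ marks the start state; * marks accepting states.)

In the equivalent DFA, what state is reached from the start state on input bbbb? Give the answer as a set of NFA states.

{q0, q1, q2, q3, q4}

Start: {q0}.
δ(q0,b) = {q1, q2}.
Union: {q1, q2}.
After b: {q1, q2}.
δ(q1,b) = {q1, q2, q3, q4}; δ(q2,b) = {q0, q2, q3}.
Union: {q0, q1, q2, q3, q4}.
After b: {q0, q1, q2, q3, q4}.
δ(q0,b) = {q1, q2}; δ(q1,b) = {q1, q2, q3, q4}; δ(q2,b) = {q0, q2, q3}; δ(q3,b) = {q0, q2, q3}; δ(q4,b) = {q0, q1, q3}.
Union: {q0, q1, q2, q3, q4}.
After b: {q0, q1, q2, q3, q4}.
δ(q0,b) = {q1, q2}; δ(q1,b) = {q1, q2, q3, q4}; δ(q2,b) = {q0, q2, q3}; δ(q3,b) = {q0, q2, q3}; δ(q4,b) = {q0, q1, q3}.
Union: {q0, q1, q2, q3, q4}.
After b: {q0, q1, q2, q3, q4}.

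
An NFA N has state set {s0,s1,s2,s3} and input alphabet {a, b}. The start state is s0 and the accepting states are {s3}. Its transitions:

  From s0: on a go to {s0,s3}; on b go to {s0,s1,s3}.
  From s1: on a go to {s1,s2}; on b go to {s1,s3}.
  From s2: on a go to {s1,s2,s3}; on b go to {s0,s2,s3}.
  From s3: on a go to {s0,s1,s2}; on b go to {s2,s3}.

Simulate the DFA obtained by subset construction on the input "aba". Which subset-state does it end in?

Start: {s0}.
δ(s0,a) = {s0,s3}.
Union: {s0,s3}.
After a: {s0,s3}.
δ(s0,b) = {s0,s1,s3}; δ(s3,b) = {s2,s3}.
Union: {s0,s1,s2,s3}.
After b: {s0,s1,s2,s3}.
δ(s0,a) = {s0,s3}; δ(s1,a) = {s1,s2}; δ(s2,a) = {s1,s2,s3}; δ(s3,a) = {s0,s1,s2}.
Union: {s0,s1,s2,s3}.
After a: {s0,s1,s2,s3}.

{s0,s1,s2,s3}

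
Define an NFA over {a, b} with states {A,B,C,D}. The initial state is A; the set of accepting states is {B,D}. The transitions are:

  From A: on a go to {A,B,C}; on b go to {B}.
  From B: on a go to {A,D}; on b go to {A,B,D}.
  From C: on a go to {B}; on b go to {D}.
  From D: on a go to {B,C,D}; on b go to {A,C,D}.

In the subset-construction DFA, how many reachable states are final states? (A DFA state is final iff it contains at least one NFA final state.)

Start state of the DFA: {A}.
{A} --a--> {A,B,C}  [new]
{A} --b--> {B}  [new]
{A,B,C} --a--> {A,B,C,D}  [new]
{A,B,C} --b--> {A,B,D}  [new]
{B} --a--> {A,D}  [new]
{B} --b--> {A,B,D}  [seen]
{A,B,C,D} --a--> {A,B,C,D}  [seen]
{A,B,C,D} --b--> {A,B,C,D}  [seen]
{A,B,D} --a--> {A,B,C,D}  [seen]
{A,B,D} --b--> {A,B,C,D}  [seen]
{A,D} --a--> {A,B,C,D}  [seen]
{A,D} --b--> {A,B,C,D}  [seen]
Reachable DFA states: {A}, {A,B,C}, {B}, {A,B,C,D}, {A,B,D}, {A,D}.
Accepting DFA states (contain an NFA accepting state): {A,B,C}, {B}, {A,B,C,D}, {A,B,D}, {A,D}.

5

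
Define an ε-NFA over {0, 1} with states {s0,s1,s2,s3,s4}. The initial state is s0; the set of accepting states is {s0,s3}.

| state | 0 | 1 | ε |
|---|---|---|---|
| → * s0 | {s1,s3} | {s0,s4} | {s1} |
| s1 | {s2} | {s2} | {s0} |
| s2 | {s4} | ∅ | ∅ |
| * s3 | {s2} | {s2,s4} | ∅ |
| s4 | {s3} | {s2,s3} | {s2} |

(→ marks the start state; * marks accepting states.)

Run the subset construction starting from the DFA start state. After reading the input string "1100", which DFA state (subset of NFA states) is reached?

Start: {s0,s1}.
δ(s0,1) = {s0,s4}; δ(s1,1) = {s2}.
Union: {s0,s2,s4}.
ε-closure gives {s0,s1,s2,s4}.
After 1: {s0,s1,s2,s4}.
δ(s0,1) = {s0,s4}; δ(s1,1) = {s2}; δ(s2,1) = ∅; δ(s4,1) = {s2,s3}.
Union: {s0,s2,s3,s4}.
ε-closure gives {s0,s1,s2,s3,s4}.
After 1: {s0,s1,s2,s3,s4}.
δ(s0,0) = {s1,s3}; δ(s1,0) = {s2}; δ(s2,0) = {s4}; δ(s3,0) = {s2}; δ(s4,0) = {s3}.
Union: {s1,s2,s3,s4}.
ε-closure gives {s0,s1,s2,s3,s4}.
After 0: {s0,s1,s2,s3,s4}.
δ(s0,0) = {s1,s3}; δ(s1,0) = {s2}; δ(s2,0) = {s4}; δ(s3,0) = {s2}; δ(s4,0) = {s3}.
Union: {s1,s2,s3,s4}.
ε-closure gives {s0,s1,s2,s3,s4}.
After 0: {s0,s1,s2,s3,s4}.

{s0,s1,s2,s3,s4}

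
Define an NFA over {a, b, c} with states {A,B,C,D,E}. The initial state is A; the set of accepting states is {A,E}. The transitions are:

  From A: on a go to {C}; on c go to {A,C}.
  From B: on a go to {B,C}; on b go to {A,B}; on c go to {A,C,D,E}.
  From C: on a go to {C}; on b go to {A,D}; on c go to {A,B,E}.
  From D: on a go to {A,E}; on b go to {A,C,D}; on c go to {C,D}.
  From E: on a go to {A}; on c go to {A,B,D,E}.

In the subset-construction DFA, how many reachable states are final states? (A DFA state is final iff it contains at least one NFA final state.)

Start state of the DFA: {A}.
{A} --a--> {C}  [new]
{A} --b--> ∅  [new]
{A} --c--> {A,C}  [new]
{C} --a--> {C}  [seen]
{C} --b--> {A,D}  [new]
{C} --c--> {A,B,E}  [new]
∅ --a--> ∅  [seen]
∅ --b--> ∅  [seen]
∅ --c--> ∅  [seen]
{A,C} --a--> {C}  [seen]
{A,C} --b--> {A,D}  [seen]
{A,C} --c--> {A,B,C,E}  [new]
{A,D} --a--> {A,C,E}  [new]
{A,D} --b--> {A,C,D}  [new]
{A,D} --c--> {A,C,D}  [seen]
{A,B,E} --a--> {A,B,C}  [new]
{A,B,E} --b--> {A,B}  [new]
{A,B,E} --c--> {A,B,C,D,E}  [new]
{A,B,C,E} --a--> {A,B,C}  [seen]
{A,B,C,E} --b--> {A,B,D}  [new]
{A,B,C,E} --c--> {A,B,C,D,E}  [seen]
{A,C,E} --a--> {A,C}  [seen]
{A,C,E} --b--> {A,D}  [seen]
{A,C,E} --c--> {A,B,C,D,E}  [seen]
{A,C,D} --a--> {A,C,E}  [seen]
{A,C,D} --b--> {A,C,D}  [seen]
{A,C,D} --c--> {A,B,C,D,E}  [seen]
{A,B,C} --a--> {B,C}  [new]
{A,B,C} --b--> {A,B,D}  [seen]
{A,B,C} --c--> {A,B,C,D,E}  [seen]
{A,B} --a--> {B,C}  [seen]
{A,B} --b--> {A,B}  [seen]
{A,B} --c--> {A,C,D,E}  [new]
{A,B,C,D,E} --a--> {A,B,C,E}  [seen]
{A,B,C,D,E} --b--> {A,B,C,D}  [new]
{A,B,C,D,E} --c--> {A,B,C,D,E}  [seen]
{A,B,D} --a--> {A,B,C,E}  [seen]
{A,B,D} --b--> {A,B,C,D}  [seen]
{A,B,D} --c--> {A,C,D,E}  [seen]
{B,C} --a--> {B,C}  [seen]
{B,C} --b--> {A,B,D}  [seen]
{B,C} --c--> {A,B,C,D,E}  [seen]
{A,C,D,E} --a--> {A,C,E}  [seen]
{A,C,D,E} --b--> {A,C,D}  [seen]
{A,C,D,E} --c--> {A,B,C,D,E}  [seen]
{A,B,C,D} --a--> {A,B,C,E}  [seen]
{A,B,C,D} --b--> {A,B,C,D}  [seen]
{A,B,C,D} --c--> {A,B,C,D,E}  [seen]
Reachable DFA states: {A}, {C}, ∅, {A,C}, {A,D}, {A,B,E}, {A,B,C,E}, {A,C,E}, {A,C,D}, {A,B,C}, {A,B}, {A,B,C,D,E}, {A,B,D}, {B,C}, {A,C,D,E}, {A,B,C,D}.
Accepting DFA states (contain an NFA accepting state): {A}, {A,C}, {A,D}, {A,B,E}, {A,B,C,E}, {A,C,E}, {A,C,D}, {A,B,C}, {A,B}, {A,B,C,D,E}, {A,B,D}, {A,C,D,E}, {A,B,C,D}.

13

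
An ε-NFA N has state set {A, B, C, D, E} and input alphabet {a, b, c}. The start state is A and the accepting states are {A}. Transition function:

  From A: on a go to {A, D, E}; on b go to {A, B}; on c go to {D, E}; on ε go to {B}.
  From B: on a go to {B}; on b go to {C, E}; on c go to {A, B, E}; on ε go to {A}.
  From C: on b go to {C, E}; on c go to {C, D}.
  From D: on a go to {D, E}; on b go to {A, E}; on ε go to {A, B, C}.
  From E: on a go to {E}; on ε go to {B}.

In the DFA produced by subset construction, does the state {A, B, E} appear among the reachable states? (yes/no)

no

Start state of the DFA: {A, B} (ε-closure of the NFA start).
{A, B} --a--> {A, B, C, D, E}  [new]
{A, B} --b--> {A, B, C, E}  [new]
{A, B} --c--> {A, B, C, D, E}  [seen]
{A, B, C, D, E} --a--> {A, B, C, D, E}  [seen]
{A, B, C, D, E} --b--> {A, B, C, E}  [seen]
{A, B, C, D, E} --c--> {A, B, C, D, E}  [seen]
{A, B, C, E} --a--> {A, B, C, D, E}  [seen]
{A, B, C, E} --b--> {A, B, C, E}  [seen]
{A, B, C, E} --c--> {A, B, C, D, E}  [seen]
Reachable DFA states: {A, B}, {A, B, C, D, E}, {A, B, C, E}.
{A, B, E} is not among them.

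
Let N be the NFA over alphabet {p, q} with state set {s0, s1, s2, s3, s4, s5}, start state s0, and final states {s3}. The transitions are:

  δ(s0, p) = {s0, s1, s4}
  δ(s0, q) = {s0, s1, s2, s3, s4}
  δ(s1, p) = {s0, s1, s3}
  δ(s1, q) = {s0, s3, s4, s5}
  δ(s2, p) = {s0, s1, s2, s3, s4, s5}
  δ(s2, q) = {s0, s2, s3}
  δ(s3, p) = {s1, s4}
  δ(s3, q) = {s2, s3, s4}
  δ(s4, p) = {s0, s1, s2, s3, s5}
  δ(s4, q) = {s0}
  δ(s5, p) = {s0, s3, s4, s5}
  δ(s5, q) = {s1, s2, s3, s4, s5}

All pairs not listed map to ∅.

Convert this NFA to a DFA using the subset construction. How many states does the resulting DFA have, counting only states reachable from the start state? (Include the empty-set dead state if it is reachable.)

4

Start state of the DFA: {s0}.
{s0} --p--> {s0, s1, s4}  [new]
{s0} --q--> {s0, s1, s2, s3, s4}  [new]
{s0, s1, s4} --p--> {s0, s1, s2, s3, s4, s5}  [new]
{s0, s1, s4} --q--> {s0, s1, s2, s3, s4, s5}  [seen]
{s0, s1, s2, s3, s4} --p--> {s0, s1, s2, s3, s4, s5}  [seen]
{s0, s1, s2, s3, s4} --q--> {s0, s1, s2, s3, s4, s5}  [seen]
{s0, s1, s2, s3, s4, s5} --p--> {s0, s1, s2, s3, s4, s5}  [seen]
{s0, s1, s2, s3, s4, s5} --q--> {s0, s1, s2, s3, s4, s5}  [seen]
Reachable DFA states: {s0}, {s0, s1, s4}, {s0, s1, s2, s3, s4}, {s0, s1, s2, s3, s4, s5}.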